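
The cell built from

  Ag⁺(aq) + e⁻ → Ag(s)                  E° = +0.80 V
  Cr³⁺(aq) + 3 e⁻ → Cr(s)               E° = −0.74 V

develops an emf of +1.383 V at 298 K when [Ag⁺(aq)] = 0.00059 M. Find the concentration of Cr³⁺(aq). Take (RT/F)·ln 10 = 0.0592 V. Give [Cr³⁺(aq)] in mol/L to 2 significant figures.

0.019 M

Ag⁺/Ag is the cathode (higher E°); E°cell = +0.80 − (−0.74) = +1.54 V with n = 3.
Since E = E° − (0.0592/n)·log Q, log Q = n(E° − E)/0.0592 = 7.956.
The balanced reaction is 3 Ag⁺(aq) + Cr(s) → 3 Ag(s) + Cr³⁺(aq), so Q = [Cr³⁺(aq)] / [Ag⁺(aq)]^3.
Solving for the unknown gives log [Cr³⁺(aq)] = −1.731, so [Cr³⁺(aq)] ≈ 0.019 M.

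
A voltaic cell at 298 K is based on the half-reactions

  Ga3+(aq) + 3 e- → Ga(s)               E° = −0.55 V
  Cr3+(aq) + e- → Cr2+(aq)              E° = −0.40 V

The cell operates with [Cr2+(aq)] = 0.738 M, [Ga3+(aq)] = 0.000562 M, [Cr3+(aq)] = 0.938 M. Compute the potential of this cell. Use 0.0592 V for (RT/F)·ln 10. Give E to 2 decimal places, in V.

The Cr³⁺/Cr²⁺ couple has the more positive E°, so it is the cathode; Ga³⁺/Ga is the anode.
E°cell = −0.40 − (−0.55) = +0.15 V, with n = 3 electrons transferred.
Balancing gives 3 Cr3+(aq) + Ga(s) → 3 Cr2+(aq) + Ga3+(aq); hence Q = ([Cr2+(aq)]^3·[Ga3+(aq)]) / [Cr3+(aq)]^3 = 0.000274 (log Q = −3.563).
E = E° − (0.0592/n)·log Q = +0.15 − (0.0592/3)(−3.563) = +0.22 V.

+0.22 V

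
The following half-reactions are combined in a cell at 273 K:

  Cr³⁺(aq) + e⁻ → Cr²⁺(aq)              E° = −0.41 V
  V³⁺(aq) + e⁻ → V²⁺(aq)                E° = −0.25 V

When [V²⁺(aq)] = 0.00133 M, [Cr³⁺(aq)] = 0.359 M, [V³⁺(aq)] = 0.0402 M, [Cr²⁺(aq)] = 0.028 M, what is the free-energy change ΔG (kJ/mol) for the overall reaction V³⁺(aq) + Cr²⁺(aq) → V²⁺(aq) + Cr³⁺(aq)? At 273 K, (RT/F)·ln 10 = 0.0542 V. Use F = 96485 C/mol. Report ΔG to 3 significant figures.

−17.4 kJ/mol

With V³⁺/V²⁺ reduced at the cathode, E°cell = −0.25 − (−0.41) = +0.16 V and n = 1.
The reaction quotient is ([V²⁺(aq)]·[Cr³⁺(aq)]) / ([V³⁺(aq)]·[Cr²⁺(aq)]) = 0.424; by Nernst, E = +0.16 − (0.0542/1)(−0.372) = +0.1802 V.
Then ΔG = −nFE = −1 × 96485 × +0.1802 J/mol = −17.4 kJ/mol.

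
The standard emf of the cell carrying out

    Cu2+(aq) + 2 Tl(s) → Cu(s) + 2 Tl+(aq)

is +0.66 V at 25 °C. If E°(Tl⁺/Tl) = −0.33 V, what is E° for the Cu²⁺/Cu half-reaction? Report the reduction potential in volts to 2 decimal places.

In the reaction as written the Cu²⁺/Cu couple is reduced (cathode) and Tl⁺/Tl is oxidized (anode), so E°cell = E°(Cu²⁺/Cu) − E°(Tl⁺/Tl).
E°(Cu²⁺/Cu) = E°cell + E°(anode) = +0.66 + (−0.33) = +0.33 V.

+0.33 V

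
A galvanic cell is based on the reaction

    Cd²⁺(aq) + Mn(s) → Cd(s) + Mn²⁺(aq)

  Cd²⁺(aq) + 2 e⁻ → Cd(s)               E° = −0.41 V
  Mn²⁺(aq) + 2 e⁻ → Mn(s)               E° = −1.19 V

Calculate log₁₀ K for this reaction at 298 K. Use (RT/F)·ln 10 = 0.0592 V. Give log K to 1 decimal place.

The Cd²⁺/Cd couple is reduced (cathode); E°cell = −0.41 − (−1.19) = +0.78 V with n = 2.
At equilibrium E = 0, so log K = nE°cell / 0.0592 = (2)(+0.78) / 0.0592 = 26.4.

log K = 26.4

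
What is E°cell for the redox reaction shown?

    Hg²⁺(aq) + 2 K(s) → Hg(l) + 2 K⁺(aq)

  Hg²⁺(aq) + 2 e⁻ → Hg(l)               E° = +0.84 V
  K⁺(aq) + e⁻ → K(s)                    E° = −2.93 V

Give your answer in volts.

Hg²⁺(aq) gains electrons, so the Hg²⁺/Hg couple is the cathode; the K⁺/K couple is the anode.
E°cell = E°(cathode) − E°(anode) = +0.84 − (−2.93) = +3.77 V.
The positive value indicates the reaction is spontaneous as written.

+3.77 V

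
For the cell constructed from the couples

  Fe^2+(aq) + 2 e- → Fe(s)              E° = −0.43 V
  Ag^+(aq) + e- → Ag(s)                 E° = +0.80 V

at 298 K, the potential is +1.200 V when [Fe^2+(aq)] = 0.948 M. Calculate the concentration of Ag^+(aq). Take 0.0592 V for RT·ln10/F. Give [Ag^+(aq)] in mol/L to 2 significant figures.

0.30 M

With Ag⁺/Ag at the cathode and Fe²⁺/Fe at the anode, E°cell = +0.80 − (−0.43) = +1.23 V (n = 2).
Rearranging E = E° − (0.0592/n)·log Q gives log Q = 2(+1.23 − (+1.200))/0.0592 = 1.014.
Balancing electrons gives 2 Ag^+(aq) + Fe(s) → 2 Ag(s) + Fe^2+(aq); thus Q = [Fe^2+(aq)] / [Ag^+(aq)]^2.
Solving for the unknown gives log [Ag^+(aq)] = −0.519, so [Ag^+(aq)] ≈ 0.30 M.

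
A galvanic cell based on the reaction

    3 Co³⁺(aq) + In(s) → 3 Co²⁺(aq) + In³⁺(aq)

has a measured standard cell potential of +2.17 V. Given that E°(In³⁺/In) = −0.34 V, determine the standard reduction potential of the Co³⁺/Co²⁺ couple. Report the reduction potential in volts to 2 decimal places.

In the reaction as written the Co³⁺/Co²⁺ couple is reduced (cathode) and In³⁺/In is oxidized (anode), so E°cell = E°(Co³⁺/Co²⁺) − E°(In³⁺/In).
E°(Co³⁺/Co²⁺) = E°cell + E°(anode) = +2.17 + (−0.34) = +1.83 V.

+1.83 V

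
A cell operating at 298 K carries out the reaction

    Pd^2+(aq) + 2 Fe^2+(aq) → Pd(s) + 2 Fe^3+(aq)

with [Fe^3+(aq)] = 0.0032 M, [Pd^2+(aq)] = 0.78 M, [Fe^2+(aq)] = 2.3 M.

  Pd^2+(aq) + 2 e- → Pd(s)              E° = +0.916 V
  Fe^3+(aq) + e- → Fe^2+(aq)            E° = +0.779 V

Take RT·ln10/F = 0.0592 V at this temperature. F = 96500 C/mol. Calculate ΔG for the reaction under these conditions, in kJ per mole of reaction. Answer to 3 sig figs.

−58.5 kJ/mol

With Pd²⁺/Pd reduced at the cathode, E°cell = +0.916 − (+0.779) = +0.137 V and n = 2.
Here Q = [Fe^3+(aq)]^2 / ([Pd^2+(aq)]·[Fe^2+(aq)]^2) = 2.48×10^−6 (log Q = −5.605), giving E = +0.137 − (0.0592/2)·(−5.605) = +0.3029 V.
Then ΔG = −nFE = −2 × 96500 × +0.3029 J/mol = −58.5 kJ/mol.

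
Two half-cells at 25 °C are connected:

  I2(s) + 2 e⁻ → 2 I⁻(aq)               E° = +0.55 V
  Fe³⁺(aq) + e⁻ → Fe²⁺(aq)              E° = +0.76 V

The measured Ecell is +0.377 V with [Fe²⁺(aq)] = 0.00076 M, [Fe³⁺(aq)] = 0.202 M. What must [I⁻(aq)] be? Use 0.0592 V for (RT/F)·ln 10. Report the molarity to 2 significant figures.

2.5 M

The Fe³⁺/Fe²⁺ couple has the larger reduction potential, so it is the cathode: E°cell = +0.76 − (+0.55) = +0.21 V and n = 2.
Rearranging E = E° − (0.0592/n)·log Q gives log Q = 2(+0.21 − (+0.377))/0.0592 = −5.642.
Balancing electrons gives 2 Fe³⁺(aq) + 2 I⁻(aq) → 2 Fe²⁺(aq) + I2(s); thus Q = [Fe²⁺(aq)]^2 / ([Fe³⁺(aq)]^2·[I⁻(aq)]^2).
Solving for the unknown gives log [I⁻(aq)] = 0.396, so [I⁻(aq)] ≈ 2.5 M.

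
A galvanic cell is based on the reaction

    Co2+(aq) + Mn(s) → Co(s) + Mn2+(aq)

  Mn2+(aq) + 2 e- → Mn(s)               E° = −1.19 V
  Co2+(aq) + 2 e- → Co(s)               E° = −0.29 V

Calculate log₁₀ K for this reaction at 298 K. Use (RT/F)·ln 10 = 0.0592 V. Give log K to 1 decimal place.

The Co²⁺/Co couple is reduced (cathode); E°cell = −0.29 − (−1.19) = +0.90 V with n = 2.
At equilibrium E = 0, so log K = nE°cell / 0.0592 = (2)(+0.90) / 0.0592 = 30.4.

log K = 30.4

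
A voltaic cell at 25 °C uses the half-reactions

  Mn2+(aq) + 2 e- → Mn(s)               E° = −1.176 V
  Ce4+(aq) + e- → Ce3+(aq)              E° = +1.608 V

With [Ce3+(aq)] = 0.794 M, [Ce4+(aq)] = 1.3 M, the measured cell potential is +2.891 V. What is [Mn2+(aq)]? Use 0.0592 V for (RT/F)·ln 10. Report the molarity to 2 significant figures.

0.00065 M

Ce⁴⁺/Ce³⁺ is the cathode (higher E°); E°cell = +1.608 − (−1.176) = +2.784 V with n = 2.
From the Nernst equation, log Q = n(E° − E)/0.0592 = 2·(+2.784 − (+2.891))/0.0592 = −3.615.
The balanced reaction is 2 Ce4+(aq) + Mn(s) → 2 Ce3+(aq) + Mn2+(aq), so Q = ([Ce3+(aq)]^2·[Mn2+(aq)]) / [Ce4+(aq)]^2.
Isolating [Mn2+(aq)] in Q = 10^{−3.615} yields log [Mn2+(aq)] = −3.187, i.e. 0.00065 M.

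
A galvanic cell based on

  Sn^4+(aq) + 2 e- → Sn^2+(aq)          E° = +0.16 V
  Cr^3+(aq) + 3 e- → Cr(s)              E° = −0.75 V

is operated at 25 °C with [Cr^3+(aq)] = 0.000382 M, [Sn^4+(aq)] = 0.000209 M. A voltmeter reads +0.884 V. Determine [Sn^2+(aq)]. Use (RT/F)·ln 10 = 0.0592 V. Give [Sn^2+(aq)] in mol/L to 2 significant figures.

With Sn⁴⁺/Sn²⁺ at the cathode and Cr³⁺/Cr at the anode, E°cell = +0.16 − (−0.75) = +0.91 V (n = 6).
Since E = E° − (0.0592/n)·log Q, log Q = n(E° − E)/0.0592 = 2.635.
The balanced reaction is 3 Sn^4+(aq) + 2 Cr(s) → 3 Sn^2+(aq) + 2 Cr^3+(aq), so Q = ([Sn^2+(aq)]^3·[Cr^3+(aq)]^2) / [Sn^4+(aq)]^3.
Isolating [Sn^2+(aq)] in Q = 10^{2.635} yields log [Sn^2+(aq)] = −0.523, i.e. 0.30 M.

0.30 M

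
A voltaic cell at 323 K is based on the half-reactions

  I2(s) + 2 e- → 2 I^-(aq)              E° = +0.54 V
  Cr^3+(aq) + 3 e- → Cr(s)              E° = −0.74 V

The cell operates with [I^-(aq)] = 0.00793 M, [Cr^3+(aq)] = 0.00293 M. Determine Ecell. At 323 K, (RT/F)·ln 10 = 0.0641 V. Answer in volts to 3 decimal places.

+1.469 V

Since E°(I₂/I⁻) > E°(Cr³⁺/Cr), I₂/I⁻ serves as the cathode.
E°cell = +0.54 − (−0.74) = +1.28 V, with n = 6 electrons transferred.
Balancing gives 3 I2(s) + 2 Cr(s) → 6 I^-(aq) + 2 Cr^3+(aq); hence Q = [I^-(aq)]^6·[Cr^3+(aq)]^2 = 2.13×10^−18 (log Q = −17.671).
E = E° − (0.0641/n)·log Q = +1.28 − (0.0641/6)(−17.671) = +1.469 V.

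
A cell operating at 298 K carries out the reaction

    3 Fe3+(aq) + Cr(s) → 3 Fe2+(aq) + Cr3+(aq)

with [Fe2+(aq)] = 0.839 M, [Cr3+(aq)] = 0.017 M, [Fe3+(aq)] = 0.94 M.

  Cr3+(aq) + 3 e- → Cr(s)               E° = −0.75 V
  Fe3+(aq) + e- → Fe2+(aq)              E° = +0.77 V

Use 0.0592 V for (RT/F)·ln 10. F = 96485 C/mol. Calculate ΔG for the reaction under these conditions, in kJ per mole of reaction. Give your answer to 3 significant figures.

−451 kJ/mol

With Fe³⁺/Fe²⁺ reduced at the cathode, E°cell = +0.77 − (−0.75) = +1.52 V and n = 3.
Here Q = ([Fe2+(aq)]^3·[Cr3+(aq)]) / [Fe3+(aq)]^3 = 0.0121 (log Q = −1.918), giving E = +1.52 − (0.0592/3)·(−1.918) = +1.5578 V.
Then ΔG = −nFE = −3 × 96485 × +1.5578 J/mol = −451 kJ/mol.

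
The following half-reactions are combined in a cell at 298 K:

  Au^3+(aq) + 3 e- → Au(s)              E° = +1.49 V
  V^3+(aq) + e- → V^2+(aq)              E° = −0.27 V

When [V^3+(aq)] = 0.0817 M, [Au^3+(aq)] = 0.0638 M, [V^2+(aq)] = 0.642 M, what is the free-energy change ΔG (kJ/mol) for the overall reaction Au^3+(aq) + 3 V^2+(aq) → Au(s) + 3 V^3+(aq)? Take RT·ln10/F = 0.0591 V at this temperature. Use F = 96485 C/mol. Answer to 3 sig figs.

−518 kJ/mol

E°cell = +1.49 − (−0.27) = +1.76 V; the balanced reaction transfers n = 3 electrons.
Here Q = [V^3+(aq)]^3 / ([Au^3+(aq)]·[V^2+(aq)]^3) = 0.0323 (log Q = −1.491), giving E = +1.76 − (0.0591/3)·(−1.491) = +1.7894 V.
Then ΔG = −nFE = −3 × 96485 × +1.7894 J/mol = −518 kJ/mol.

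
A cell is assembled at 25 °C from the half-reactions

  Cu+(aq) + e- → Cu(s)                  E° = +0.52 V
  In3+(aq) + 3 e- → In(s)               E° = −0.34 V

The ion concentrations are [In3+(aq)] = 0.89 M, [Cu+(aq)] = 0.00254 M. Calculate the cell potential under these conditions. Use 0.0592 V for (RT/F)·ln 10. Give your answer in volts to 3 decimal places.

Since E°(Cu⁺/Cu) > E°(In³⁺/In), Cu⁺/Cu serves as the cathode.
E°cell = E°cat − E°an = +0.52 − (−0.34) = +0.86 V; n = 3.
The balanced reaction is 3 Cu+(aq) + In(s) → 3 Cu(s) + In3+(aq), so Q = [In3+(aq)] / [Cu+(aq)]^3 = 5.43×10^7 and log Q = 7.735.
Applying E = E° − (RT ln10/nF)·log Q gives +0.86 − (0.0592/3)(7.735) = +0.707 V.

+0.707 V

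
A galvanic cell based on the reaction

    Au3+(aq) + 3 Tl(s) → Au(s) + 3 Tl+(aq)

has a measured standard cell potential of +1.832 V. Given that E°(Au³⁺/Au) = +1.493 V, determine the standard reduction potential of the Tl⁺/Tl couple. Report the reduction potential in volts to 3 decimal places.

In the reaction as written the Au³⁺/Au couple is reduced (cathode) and Tl⁺/Tl is oxidized (anode), so E°cell = E°(Au³⁺/Au) − E°(Tl⁺/Tl).
E°(Tl⁺/Tl) = E°(cathode) − E°cell = +1.493 − (+1.832) = −0.339 V.

−0.339 V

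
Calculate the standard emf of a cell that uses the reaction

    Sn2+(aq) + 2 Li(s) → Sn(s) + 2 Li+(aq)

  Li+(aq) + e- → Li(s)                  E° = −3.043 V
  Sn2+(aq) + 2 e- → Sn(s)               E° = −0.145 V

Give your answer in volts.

+2.898 V

Sn2+(aq) gains electrons, so the Sn²⁺/Sn couple is the cathode; the Li⁺/Li couple is the anode.
E°cell = E°(cathode) − E°(anode) = −0.145 − (−3.043) = +2.898 V.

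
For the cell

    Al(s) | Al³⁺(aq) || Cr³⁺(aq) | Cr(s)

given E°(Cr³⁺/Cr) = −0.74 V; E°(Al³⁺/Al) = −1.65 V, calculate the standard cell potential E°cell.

By convention the left-hand electrode in cell notation is the anode (oxidation) and the right-hand electrode is the cathode (reduction).
E°cell = E°(right) − E°(left) = −0.74 − (−1.65) = +0.91 V.

+0.91 V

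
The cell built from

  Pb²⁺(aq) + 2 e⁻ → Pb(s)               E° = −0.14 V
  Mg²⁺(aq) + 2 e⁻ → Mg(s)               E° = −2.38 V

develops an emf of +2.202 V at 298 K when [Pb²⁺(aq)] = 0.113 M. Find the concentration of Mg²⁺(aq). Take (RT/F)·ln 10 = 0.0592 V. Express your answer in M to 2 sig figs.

2.2 M

Pb²⁺/Pb is the cathode (higher E°); E°cell = −0.14 − (−2.38) = +2.24 V with n = 2.
From the Nernst equation, log Q = n(E° − E)/0.0592 = 2·(+2.24 − (+2.202))/0.0592 = 1.284.
The balanced reaction is Pb²⁺(aq) + Mg(s) → Pb(s) + Mg²⁺(aq), so Q = [Mg²⁺(aq)] / [Pb²⁺(aq)].
Substituting the known concentrations and solving, log [Mg²⁺(aq)] = 0.337 and [Mg²⁺(aq)] = 2.2 M.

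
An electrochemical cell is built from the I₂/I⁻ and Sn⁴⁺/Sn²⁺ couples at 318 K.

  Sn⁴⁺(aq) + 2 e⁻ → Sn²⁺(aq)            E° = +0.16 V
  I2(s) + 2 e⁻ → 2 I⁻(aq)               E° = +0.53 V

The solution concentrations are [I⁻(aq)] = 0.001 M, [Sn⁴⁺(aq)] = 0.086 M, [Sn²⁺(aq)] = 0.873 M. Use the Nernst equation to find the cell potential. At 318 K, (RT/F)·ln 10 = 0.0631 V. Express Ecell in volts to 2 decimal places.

+0.59 V

The I₂/I⁻ couple has the more positive E°, so it is the cathode; Sn⁴⁺/Sn²⁺ is the anode.
E°cell = +0.53 − (+0.16) = +0.37 V, with n = 2 electrons transferred.
Balancing gives I2(s) + Sn²⁺(aq) → 2 I⁻(aq) + Sn⁴⁺(aq); hence Q = ([I⁻(aq)]^2·[Sn⁴⁺(aq)]) / [Sn²⁺(aq)] = 9.85×10^−8 (log Q = −7.007).
By the Nernst equation, E = +0.37 − (0.0631/2)·(−7.007) = +0.59 V.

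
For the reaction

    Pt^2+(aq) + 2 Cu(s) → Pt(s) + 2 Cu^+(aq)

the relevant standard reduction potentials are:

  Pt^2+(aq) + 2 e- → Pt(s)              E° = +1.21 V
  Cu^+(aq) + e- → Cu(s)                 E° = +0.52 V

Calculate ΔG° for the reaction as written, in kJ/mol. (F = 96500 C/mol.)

In the reaction as written Pt^2+(aq) is reduced, so the Pt²⁺/Pt couple is the cathode and Cu⁺/Cu is the anode.
E°cell = +1.21 − (+0.52) = +0.69 V; balancing electrons gives n = 2.
ΔG° = −nFE°cell = −(2)(96500)(+0.69) J/mol = −133 kJ/mol.

−133 kJ/mol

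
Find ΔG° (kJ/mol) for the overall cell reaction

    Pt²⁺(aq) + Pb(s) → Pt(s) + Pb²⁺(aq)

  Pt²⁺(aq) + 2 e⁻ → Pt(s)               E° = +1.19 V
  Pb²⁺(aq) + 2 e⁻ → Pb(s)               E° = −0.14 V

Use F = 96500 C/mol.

In the reaction as written Pt²⁺(aq) is reduced, so the Pt²⁺/Pt couple is the cathode and Pb²⁺/Pb is the anode.
E°cell = +1.19 − (−0.14) = +1.33 V; balancing electrons gives n = 2.
ΔG° = −nFE°cell = −(2)(96500)(+1.33) J/mol = −257 kJ/mol.

−257 kJ/mol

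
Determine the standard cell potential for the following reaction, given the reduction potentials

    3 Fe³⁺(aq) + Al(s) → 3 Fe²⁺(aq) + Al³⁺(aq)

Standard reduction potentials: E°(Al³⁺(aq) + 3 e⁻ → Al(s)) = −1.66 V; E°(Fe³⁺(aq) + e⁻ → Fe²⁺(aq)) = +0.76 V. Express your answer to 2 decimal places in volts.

+2.42 V

In the reaction as written, Fe³⁺(aq) is reduced (cathode) and Al³⁺(aq) is produced by oxidation at the anode.
E°cell = E°(cathode) − E°(anode) = +0.76 − (−1.66) = +2.42 V.
The positive value indicates the reaction is spontaneous as written.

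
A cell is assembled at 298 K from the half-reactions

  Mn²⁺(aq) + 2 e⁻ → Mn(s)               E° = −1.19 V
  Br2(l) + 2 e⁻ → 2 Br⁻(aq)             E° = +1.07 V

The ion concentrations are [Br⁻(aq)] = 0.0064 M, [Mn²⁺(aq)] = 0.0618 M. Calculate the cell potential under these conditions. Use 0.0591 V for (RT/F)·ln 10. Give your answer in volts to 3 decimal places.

+2.425 V

Br₂/Br⁻ is reduced (cathode, E° = +1.07 V) and Mn²⁺/Mn is oxidized (anode).
The standard potential is +1.07 − (−1.19) = +2.26 V and the balanced reaction transfers n = 2 electrons.
Balancing gives Br2(l) + Mn(s) → 2 Br⁻(aq) + Mn²⁺(aq); hence Q = [Br⁻(aq)]^2·[Mn²⁺(aq)] = 2.53×10^−6 (log Q = −5.597).
E = E° − (0.0591/n)·log Q = +2.26 − (0.0591/2)(−5.597) = +2.425 V.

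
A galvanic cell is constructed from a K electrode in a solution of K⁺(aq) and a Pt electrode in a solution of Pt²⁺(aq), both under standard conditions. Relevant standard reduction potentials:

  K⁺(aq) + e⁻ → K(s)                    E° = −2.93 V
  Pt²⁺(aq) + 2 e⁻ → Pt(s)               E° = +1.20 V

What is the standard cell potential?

Of the two couples in this cell, the one with the more positive reduction potential is reduced at the cathode: here that is Pt²⁺/Pt (+1.20 V); K⁺/K (−2.93 V) is the anode.
E°cell = E°(cathode) − E°(anode) = +1.20 − (−2.93) = +4.13 V.

+4.13 V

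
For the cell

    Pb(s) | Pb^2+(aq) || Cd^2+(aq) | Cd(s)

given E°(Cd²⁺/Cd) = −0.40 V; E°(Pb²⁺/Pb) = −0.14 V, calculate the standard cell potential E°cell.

−0.26 V

By convention the left-hand electrode in cell notation is the anode (oxidation) and the right-hand electrode is the cathode (reduction).
E°cell = E°(right) − E°(left) = −0.40 − (−0.14) = −0.26 V.
The negative sign shows that, as written, the cell would require an external voltage to drive the reaction.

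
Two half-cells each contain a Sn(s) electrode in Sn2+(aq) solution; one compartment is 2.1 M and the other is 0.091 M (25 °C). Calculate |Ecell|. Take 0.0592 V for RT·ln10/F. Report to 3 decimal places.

For a concentration cell E°cell = 0, since both electrodes use the same couple.
The compartment with the higher Sn2+(aq) concentration (2.1 M) acts as the cathode; ions are reduced there and produced at the dilute (0.091 M) anode.
With n = 2, Ecell = −(0.0592/2)·log([dilute]/[conc]) = −(0.0592/2)·log(0.091/2.1) = +0.040 V.

0.040 V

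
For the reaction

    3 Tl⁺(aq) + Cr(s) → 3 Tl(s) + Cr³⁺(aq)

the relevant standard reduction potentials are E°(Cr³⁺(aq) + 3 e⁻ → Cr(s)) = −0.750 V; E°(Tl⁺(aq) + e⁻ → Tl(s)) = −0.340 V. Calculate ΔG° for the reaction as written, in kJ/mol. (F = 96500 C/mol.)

−119 kJ/mol

In the reaction as written Tl⁺(aq) is reduced, so the Tl⁺/Tl couple is the cathode and Cr³⁺/Cr is the anode.
E°cell = −0.340 − (−0.750) = +0.410 V; balancing electrons gives n = 3.
ΔG° = −nFE°cell = −(3)(96500)(+0.410) J/mol = −119 kJ/mol.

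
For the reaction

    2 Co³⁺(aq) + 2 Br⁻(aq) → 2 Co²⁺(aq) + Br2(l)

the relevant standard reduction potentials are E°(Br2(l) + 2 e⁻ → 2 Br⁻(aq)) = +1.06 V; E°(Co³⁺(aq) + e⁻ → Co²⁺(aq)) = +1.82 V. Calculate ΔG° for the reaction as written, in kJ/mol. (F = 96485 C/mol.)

In the reaction as written Co³⁺(aq) is reduced, so the Co³⁺/Co²⁺ couple is the cathode and Br₂/Br⁻ is the anode.
E°cell = +1.82 − (+1.06) = +0.76 V; balancing electrons gives n = 2.
ΔG° = −nFE°cell = −(2)(96485)(+0.76) J/mol = −147 kJ/mol.

−147 kJ/mol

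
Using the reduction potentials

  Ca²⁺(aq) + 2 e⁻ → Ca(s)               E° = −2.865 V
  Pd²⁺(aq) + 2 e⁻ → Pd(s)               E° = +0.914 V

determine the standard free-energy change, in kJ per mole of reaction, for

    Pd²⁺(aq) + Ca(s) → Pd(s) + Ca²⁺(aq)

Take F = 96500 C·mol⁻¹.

In the reaction as written Pd²⁺(aq) is reduced, so the Pd²⁺/Pd couple is the cathode and Ca²⁺/Ca is the anode.
E°cell = +0.914 − (−2.865) = +3.779 V; balancing electrons gives n = 2.
ΔG° = −nFE°cell = −(2)(96500)(+3.779) J/mol = −729 kJ/mol.

−729 kJ/mol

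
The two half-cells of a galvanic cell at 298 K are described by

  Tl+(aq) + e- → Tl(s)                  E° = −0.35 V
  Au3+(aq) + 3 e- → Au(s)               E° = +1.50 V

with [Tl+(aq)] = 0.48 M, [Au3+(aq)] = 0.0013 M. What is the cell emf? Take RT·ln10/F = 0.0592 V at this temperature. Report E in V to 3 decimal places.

The Au³⁺/Au couple has the more positive E°, so it is the cathode; Tl⁺/Tl is the anode.
E°cell = +1.50 − (−0.35) = +1.85 V, with n = 3 electrons transferred.
For the overall reaction Au3+(aq) + 3 Tl(s) → Au(s) + 3 Tl+(aq), Q = [Tl+(aq)]^3 / [Au3+(aq)] = 85.1, giving log Q = 1.930.
E = E° − (0.0592/n)·log Q = +1.85 − (0.0592/3)(1.930) = +1.812 V.

+1.812 V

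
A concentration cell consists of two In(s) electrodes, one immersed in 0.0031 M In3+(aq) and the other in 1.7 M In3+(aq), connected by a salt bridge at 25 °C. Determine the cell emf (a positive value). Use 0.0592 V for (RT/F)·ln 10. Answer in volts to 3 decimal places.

For a concentration cell E°cell = 0, since both electrodes use the same couple.
The compartment with the higher In3+(aq) concentration (1.7 M) acts as the cathode; ions are reduced there and produced at the dilute (0.0031 M) anode.
With n = 3, Ecell = −(0.0592/3)·log([dilute]/[conc]) = −(0.0592/3)·log(0.0031/1.7) = +0.054 V.

0.054 V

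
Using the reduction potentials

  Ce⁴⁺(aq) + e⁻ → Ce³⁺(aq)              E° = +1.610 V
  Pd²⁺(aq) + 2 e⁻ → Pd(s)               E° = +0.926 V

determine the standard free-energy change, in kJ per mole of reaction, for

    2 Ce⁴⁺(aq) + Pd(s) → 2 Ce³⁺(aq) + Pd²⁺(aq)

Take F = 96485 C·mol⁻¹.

In the reaction as written Ce⁴⁺(aq) is reduced, so the Ce⁴⁺/Ce³⁺ couple is the cathode and Pd²⁺/Pd is the anode.
E°cell = +1.610 − (+0.926) = +0.684 V; balancing electrons gives n = 2.
ΔG° = −nFE°cell = −(2)(96485)(+0.684) J/mol = −132 kJ/mol.

−132 kJ/mol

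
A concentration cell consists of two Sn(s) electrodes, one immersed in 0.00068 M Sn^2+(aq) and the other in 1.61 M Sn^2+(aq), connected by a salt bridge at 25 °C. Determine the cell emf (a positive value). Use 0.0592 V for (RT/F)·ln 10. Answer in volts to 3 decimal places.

For a concentration cell E°cell = 0, since both electrodes use the same couple.
The compartment with the higher Sn^2+(aq) concentration (1.61 M) acts as the cathode; ions are reduced there and produced at the dilute (0.00068 M) anode.
With n = 2, Ecell = −(0.0592/2)·log([dilute]/[conc]) = −(0.0592/2)·log(0.00068/1.61) = +0.100 V.

0.100 V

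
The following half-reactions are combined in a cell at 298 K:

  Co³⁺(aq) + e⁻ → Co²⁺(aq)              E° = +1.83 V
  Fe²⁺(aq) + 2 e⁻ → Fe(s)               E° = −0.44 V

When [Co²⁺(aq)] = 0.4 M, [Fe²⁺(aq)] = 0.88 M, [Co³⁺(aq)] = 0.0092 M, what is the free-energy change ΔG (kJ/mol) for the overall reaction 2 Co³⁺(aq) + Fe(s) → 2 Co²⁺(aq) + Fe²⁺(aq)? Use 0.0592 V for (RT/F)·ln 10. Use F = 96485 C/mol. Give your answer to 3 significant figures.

−420 kJ/mol

The standard cell potential is +1.83 − (−0.44) = +2.27 V, with n = 2 electrons in the balanced equation.
Here Q = ([Co²⁺(aq)]^2·[Fe²⁺(aq)]) / [Co³⁺(aq)]^2 = 1.66×10^3 (log Q = 3.221), giving E = +2.27 − (0.0592/2)·(3.221) = +2.1747 V.
Finally ΔG = −nFE = −(2)(96485 C/mol)(+2.1747 V) = −420 kJ/mol.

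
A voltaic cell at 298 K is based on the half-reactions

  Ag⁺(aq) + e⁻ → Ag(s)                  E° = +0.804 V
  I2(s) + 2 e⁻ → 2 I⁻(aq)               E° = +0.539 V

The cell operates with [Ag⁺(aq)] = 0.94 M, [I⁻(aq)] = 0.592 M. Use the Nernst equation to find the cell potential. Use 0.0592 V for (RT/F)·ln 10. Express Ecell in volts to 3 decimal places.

+0.250 V

Ag⁺/Ag is reduced (cathode, E° = +0.804 V) and I₂/I⁻ is oxidized (anode).
E°cell = E°cat − E°an = +0.804 − (+0.539) = +0.265 V; n = 2.
The balanced reaction is 2 Ag⁺(aq) + 2 I⁻(aq) → 2 Ag(s) + I2(s), so Q = 1 / ([Ag⁺(aq)]^2·[I⁻(aq)]^2) = 3.23 and log Q = 0.509.
Applying E = E° − (RT ln10/nF)·log Q gives +0.265 − (0.0592/2)(0.509) = +0.250 V.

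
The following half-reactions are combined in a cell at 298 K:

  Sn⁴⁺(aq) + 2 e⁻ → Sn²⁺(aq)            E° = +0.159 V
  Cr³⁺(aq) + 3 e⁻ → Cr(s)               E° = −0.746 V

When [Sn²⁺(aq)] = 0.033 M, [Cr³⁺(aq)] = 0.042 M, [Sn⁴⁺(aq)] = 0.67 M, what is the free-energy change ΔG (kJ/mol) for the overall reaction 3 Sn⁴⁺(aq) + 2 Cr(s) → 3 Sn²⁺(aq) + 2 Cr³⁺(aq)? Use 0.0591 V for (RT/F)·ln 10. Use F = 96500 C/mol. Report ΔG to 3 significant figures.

E°cell = +0.159 − (−0.746) = +0.905 V; the balanced reaction transfers n = 6 electrons.
The reaction quotient is ([Sn²⁺(aq)]^3·[Cr³⁺(aq)]^2) / [Sn⁴⁺(aq)]^3 = 2.11×10^−7; by Nernst, E = +0.905 − (0.0591/6)(−6.676) = +0.9708 V.
ΔG = −nFE = −(6)(96500)(+0.9708) J/mol = −562 kJ/mol.

−562 kJ/mol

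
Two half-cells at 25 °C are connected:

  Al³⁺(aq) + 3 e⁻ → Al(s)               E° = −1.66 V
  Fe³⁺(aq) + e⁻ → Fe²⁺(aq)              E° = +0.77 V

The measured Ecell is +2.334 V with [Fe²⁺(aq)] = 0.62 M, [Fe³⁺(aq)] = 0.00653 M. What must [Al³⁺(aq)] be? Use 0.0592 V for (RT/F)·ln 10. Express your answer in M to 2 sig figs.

0.086 M

The Fe³⁺/Fe²⁺ couple has the larger reduction potential, so it is the cathode: E°cell = +0.77 − (−1.66) = +2.43 V and n = 3.
Rearranging E = E° − (0.0592/n)·log Q gives log Q = 3(+2.43 − (+2.334))/0.0592 = 4.865.
For 3 Fe³⁺(aq) + Al(s) → 3 Fe²⁺(aq) + Al³⁺(aq), the reaction quotient is Q = ([Fe²⁺(aq)]^3·[Al³⁺(aq)]) / [Fe³⁺(aq)]^3.
Solving for the unknown gives log [Al³⁺(aq)] = −1.067, so [Al³⁺(aq)] ≈ 0.086 M.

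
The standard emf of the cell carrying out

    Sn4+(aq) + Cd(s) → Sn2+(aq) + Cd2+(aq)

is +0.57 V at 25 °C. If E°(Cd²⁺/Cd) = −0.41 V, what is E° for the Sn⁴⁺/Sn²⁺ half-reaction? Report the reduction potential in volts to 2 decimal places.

+0.16 V

In the reaction as written the Sn⁴⁺/Sn²⁺ couple is reduced (cathode) and Cd²⁺/Cd is oxidized (anode), so E°cell = E°(Sn⁴⁺/Sn²⁺) − E°(Cd²⁺/Cd).
E°(Sn⁴⁺/Sn²⁺) = E°cell + E°(anode) = +0.57 + (−0.41) = +0.16 V.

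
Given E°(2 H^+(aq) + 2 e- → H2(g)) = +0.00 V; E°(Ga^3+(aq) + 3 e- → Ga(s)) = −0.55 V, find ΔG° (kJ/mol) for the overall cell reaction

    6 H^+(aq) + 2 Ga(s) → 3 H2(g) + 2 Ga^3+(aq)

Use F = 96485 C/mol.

−318 kJ/mol

In the reaction as written H^+(aq) is reduced, so the 2H⁺/H₂ couple is the cathode and Ga³⁺/Ga is the anode.
E°cell = +0.00 − (−0.55) = +0.55 V; balancing electrons gives n = 6.
ΔG° = −nFE°cell = −(6)(96485)(+0.55) J/mol = −318 kJ/mol.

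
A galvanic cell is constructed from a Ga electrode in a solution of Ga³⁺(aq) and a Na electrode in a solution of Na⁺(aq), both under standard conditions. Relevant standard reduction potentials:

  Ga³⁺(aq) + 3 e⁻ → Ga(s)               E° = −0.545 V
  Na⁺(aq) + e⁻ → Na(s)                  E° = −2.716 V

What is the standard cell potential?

+2.171 V

Of the two couples in this cell, the one with the more positive reduction potential is reduced at the cathode: here that is Ga³⁺/Ga (−0.545 V); Na⁺/Na (−2.716 V) is the anode.
E°cell = E°(cathode) − E°(anode) = −0.545 − (−2.716) = +2.171 V.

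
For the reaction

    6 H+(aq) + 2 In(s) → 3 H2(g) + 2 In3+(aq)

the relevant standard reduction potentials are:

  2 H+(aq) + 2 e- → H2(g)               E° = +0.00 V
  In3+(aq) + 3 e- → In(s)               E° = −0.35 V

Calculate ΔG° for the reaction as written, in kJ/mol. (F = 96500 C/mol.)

−203 kJ/mol

In the reaction as written H+(aq) is reduced, so the 2H⁺/H₂ couple is the cathode and In³⁺/In is the anode.
E°cell = +0.00 − (−0.35) = +0.35 V; balancing electrons gives n = 6.
ΔG° = −nFE°cell = −(6)(96500)(+0.35) J/mol = −203 kJ/mol.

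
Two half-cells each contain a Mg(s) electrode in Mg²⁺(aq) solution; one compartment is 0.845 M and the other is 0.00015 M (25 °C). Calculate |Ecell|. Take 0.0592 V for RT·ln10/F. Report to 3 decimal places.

0.111 V

For a concentration cell E°cell = 0, since both electrodes use the same couple.
The compartment with the higher Mg²⁺(aq) concentration (0.845 M) acts as the cathode; ions are reduced there and produced at the dilute (0.00015 M) anode.
With n = 2, Ecell = −(0.0592/2)·log([dilute]/[conc]) = −(0.0592/2)·log(0.00015/0.845) = +0.111 V.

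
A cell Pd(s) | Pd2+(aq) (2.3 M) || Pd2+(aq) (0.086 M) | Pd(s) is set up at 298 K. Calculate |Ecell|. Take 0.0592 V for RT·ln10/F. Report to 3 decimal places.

For a concentration cell E°cell = 0, since both electrodes use the same couple.
The compartment with the higher Pd2+(aq) concentration (2.3 M) acts as the cathode; ions are reduced there and produced at the dilute (0.086 M) anode.
With n = 2, Ecell = −(0.0592/2)·log([dilute]/[conc]) = −(0.0592/2)·log(0.086/2.3) = +0.042 V.

0.042 V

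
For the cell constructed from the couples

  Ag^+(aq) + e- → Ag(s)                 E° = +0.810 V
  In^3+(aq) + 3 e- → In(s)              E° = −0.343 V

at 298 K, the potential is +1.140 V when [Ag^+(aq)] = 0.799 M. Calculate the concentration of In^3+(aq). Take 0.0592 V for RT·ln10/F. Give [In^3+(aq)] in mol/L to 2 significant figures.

Ag⁺/Ag is the cathode (higher E°); E°cell = +0.810 − (−0.343) = +1.153 V with n = 3.
From the Nernst equation, log Q = n(E° − E)/0.0592 = 3·(+1.153 − (+1.140))/0.0592 = 0.659.
For 3 Ag^+(aq) + In(s) → 3 Ag(s) + In^3+(aq), the reaction quotient is Q = [In^3+(aq)] / [Ag^+(aq)]^3.
Solving for the unknown gives log [In^3+(aq)] = 0.367, so [In^3+(aq)] ≈ 2.3 M.

2.3 M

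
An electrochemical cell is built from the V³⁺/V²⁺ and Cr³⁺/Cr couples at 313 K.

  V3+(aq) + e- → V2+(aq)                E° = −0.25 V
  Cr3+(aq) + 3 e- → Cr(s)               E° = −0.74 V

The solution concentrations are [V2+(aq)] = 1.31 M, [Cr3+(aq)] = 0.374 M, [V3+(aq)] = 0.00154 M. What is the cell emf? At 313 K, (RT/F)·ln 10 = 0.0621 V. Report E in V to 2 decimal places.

The V³⁺/V²⁺ couple has the more positive E°, so it is the cathode; Cr³⁺/Cr is the anode.
E°cell = −0.25 − (−0.74) = +0.49 V, with n = 3 electrons transferred.
Balancing gives 3 V3+(aq) + Cr(s) → 3 V2+(aq) + Cr3+(aq); hence Q = ([V2+(aq)]^3·[Cr3+(aq)]) / [V3+(aq)]^3 = 2.3×10^8 (log Q = 8.362).
E = E° − (0.0621/n)·log Q = +0.49 − (0.0621/3)(8.362) = +0.32 V.

+0.32 V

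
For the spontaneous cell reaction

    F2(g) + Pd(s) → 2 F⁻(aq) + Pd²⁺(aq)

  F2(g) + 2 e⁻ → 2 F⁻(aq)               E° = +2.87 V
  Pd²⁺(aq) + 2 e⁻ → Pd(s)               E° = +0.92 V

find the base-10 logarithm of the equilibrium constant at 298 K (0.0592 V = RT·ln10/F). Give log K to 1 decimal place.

log K = 65.9

The F₂/F⁻ couple is reduced (cathode); E°cell = +2.87 − (+0.92) = +1.95 V with n = 2.
At equilibrium E = 0, so log K = nE°cell / 0.0592 = (2)(+1.95) / 0.0592 = 65.9.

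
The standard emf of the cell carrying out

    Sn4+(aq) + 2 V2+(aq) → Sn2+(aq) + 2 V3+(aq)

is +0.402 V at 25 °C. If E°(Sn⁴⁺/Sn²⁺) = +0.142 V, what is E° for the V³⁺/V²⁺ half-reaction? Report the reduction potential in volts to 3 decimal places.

−0.260 V

In the reaction as written the Sn⁴⁺/Sn²⁺ couple is reduced (cathode) and V³⁺/V²⁺ is oxidized (anode), so E°cell = E°(Sn⁴⁺/Sn²⁺) − E°(V³⁺/V²⁺).
E°(V³⁺/V²⁺) = E°(cathode) − E°cell = +0.142 − (+0.402) = −0.260 V.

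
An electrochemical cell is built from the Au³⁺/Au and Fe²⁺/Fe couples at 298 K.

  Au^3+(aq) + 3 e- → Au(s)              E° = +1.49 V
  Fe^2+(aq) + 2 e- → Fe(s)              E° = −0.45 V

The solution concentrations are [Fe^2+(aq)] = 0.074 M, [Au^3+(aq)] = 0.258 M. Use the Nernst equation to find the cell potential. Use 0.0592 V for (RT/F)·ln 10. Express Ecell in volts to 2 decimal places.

+1.96 V

Au³⁺/Au is reduced (cathode, E° = +1.49 V) and Fe²⁺/Fe is oxidized (anode).
E°cell = E°cat − E°an = +1.49 − (−0.45) = +1.94 V; n = 6.
Balancing gives 2 Au^3+(aq) + 3 Fe(s) → 2 Au(s) + 3 Fe^2+(aq); hence Q = [Fe^2+(aq)]^3 / [Au^3+(aq)]^2 = 0.00609 (log Q = −2.216).
E = E° − (0.0592/n)·log Q = +1.94 − (0.0592/6)(−2.216) = +1.96 V.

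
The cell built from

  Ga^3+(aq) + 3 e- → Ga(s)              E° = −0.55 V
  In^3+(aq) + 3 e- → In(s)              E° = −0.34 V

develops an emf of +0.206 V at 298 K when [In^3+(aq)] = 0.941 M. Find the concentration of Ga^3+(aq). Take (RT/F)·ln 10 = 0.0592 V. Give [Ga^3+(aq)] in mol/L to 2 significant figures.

With In³⁺/In at the cathode and Ga³⁺/Ga at the anode, E°cell = −0.34 − (−0.55) = +0.21 V (n = 3).
Since E = E° − (0.0592/n)·log Q, log Q = n(E° − E)/0.0592 = 0.203.
Balancing electrons gives In^3+(aq) + Ga(s) → In(s) + Ga^3+(aq); thus Q = [Ga^3+(aq)] / [In^3+(aq)].
Substituting the known concentrations and solving, log [Ga^3+(aq)] = 0.177 and [Ga^3+(aq)] = 1.5 M.

1.5 M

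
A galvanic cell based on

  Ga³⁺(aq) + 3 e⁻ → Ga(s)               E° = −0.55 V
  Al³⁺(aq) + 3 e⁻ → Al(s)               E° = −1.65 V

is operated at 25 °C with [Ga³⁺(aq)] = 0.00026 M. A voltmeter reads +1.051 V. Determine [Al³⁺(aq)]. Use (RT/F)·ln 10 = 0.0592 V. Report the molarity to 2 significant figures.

The Ga³⁺/Ga couple has the larger reduction potential, so it is the cathode: E°cell = −0.55 − (−1.65) = +1.10 V and n = 3.
Since E = E° − (0.0592/n)·log Q, log Q = n(E° − E)/0.0592 = 2.483.
For Ga³⁺(aq) + Al(s) → Ga(s) + Al³⁺(aq), the reaction quotient is Q = [Al³⁺(aq)] / [Ga³⁺(aq)].
Substituting the known concentrations and solving, log [Al³⁺(aq)] = −1.102 and [Al³⁺(aq)] = 0.079 M.

0.079 M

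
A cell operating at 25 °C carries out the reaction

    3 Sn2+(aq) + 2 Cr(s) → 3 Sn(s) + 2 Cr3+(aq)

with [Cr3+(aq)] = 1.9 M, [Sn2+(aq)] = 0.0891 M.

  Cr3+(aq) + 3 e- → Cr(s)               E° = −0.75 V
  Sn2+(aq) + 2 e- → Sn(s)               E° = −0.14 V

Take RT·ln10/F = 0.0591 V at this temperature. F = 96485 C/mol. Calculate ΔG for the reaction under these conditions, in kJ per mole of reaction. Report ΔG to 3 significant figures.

The standard cell potential is −0.14 − (−0.75) = +0.61 V, with n = 6 electrons in the balanced equation.
Here Q = [Cr3+(aq)]^2 / [Sn2+(aq)]^3 = 5.1×10^3 (log Q = 3.708), giving E = +0.61 − (0.0591/6)·(3.708) = +0.5735 V.
ΔG = −nFE = −(6)(96485)(+0.5735) J/mol = −332 kJ/mol.

−332 kJ/mol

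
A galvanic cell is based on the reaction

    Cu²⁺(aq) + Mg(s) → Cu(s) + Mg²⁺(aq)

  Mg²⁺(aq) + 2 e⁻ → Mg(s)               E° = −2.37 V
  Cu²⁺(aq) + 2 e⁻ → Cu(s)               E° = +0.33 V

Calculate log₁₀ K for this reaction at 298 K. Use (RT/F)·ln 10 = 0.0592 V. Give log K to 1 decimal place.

log K = 91.2

The Cu²⁺/Cu couple is reduced (cathode); E°cell = +0.33 − (−2.37) = +2.70 V with n = 2.
At equilibrium E = 0, so log K = nE°cell / 0.0592 = (2)(+2.70) / 0.0592 = 91.2.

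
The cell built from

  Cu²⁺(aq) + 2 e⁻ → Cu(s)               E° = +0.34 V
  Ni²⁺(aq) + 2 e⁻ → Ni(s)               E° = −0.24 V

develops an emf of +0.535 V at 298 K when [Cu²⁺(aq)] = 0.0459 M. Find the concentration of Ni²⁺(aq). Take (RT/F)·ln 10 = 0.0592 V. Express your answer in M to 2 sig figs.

1.5 M

The Cu²⁺/Cu couple has the larger reduction potential, so it is the cathode: E°cell = +0.34 − (−0.24) = +0.58 V and n = 2.
From the Nernst equation, log Q = n(E° − E)/0.0592 = 2·(+0.58 − (+0.535))/0.0592 = 1.520.
The balanced reaction is Cu²⁺(aq) + Ni(s) → Cu(s) + Ni²⁺(aq), so Q = [Ni²⁺(aq)] / [Cu²⁺(aq)].
Substituting the known concentrations and solving, log [Ni²⁺(aq)] = 0.182 and [Ni²⁺(aq)] = 1.5 M.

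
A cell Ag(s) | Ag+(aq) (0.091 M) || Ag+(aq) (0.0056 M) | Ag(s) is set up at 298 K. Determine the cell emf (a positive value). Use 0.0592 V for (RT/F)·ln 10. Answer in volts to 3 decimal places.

0.072 V

For a concentration cell E°cell = 0, since both electrodes use the same couple.
The compartment with the higher Ag+(aq) concentration (0.091 M) acts as the cathode; ions are reduced there and produced at the dilute (0.0056 M) anode.
With n = 1, Ecell = −(0.0592/1)·log([dilute]/[conc]) = −(0.0592/1)·log(0.0056/0.091) = +0.072 V.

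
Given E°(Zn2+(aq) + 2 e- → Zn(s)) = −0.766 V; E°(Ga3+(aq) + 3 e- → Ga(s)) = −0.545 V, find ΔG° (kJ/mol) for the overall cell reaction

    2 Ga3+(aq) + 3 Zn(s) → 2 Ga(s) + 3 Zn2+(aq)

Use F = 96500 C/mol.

In the reaction as written Ga3+(aq) is reduced, so the Ga³⁺/Ga couple is the cathode and Zn²⁺/Zn is the anode.
E°cell = −0.545 − (−0.766) = +0.221 V; balancing electrons gives n = 6.
ΔG° = −nFE°cell = −(6)(96500)(+0.221) J/mol = −128 kJ/mol.

−128 kJ/mol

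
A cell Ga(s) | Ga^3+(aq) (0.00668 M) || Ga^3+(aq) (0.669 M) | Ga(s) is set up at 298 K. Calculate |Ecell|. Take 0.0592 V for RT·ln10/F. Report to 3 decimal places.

0.039 V

For a concentration cell E°cell = 0, since both electrodes use the same couple.
The compartment with the higher Ga^3+(aq) concentration (0.669 M) acts as the cathode; ions are reduced there and produced at the dilute (0.00668 M) anode.
With n = 3, Ecell = −(0.0592/3)·log([dilute]/[conc]) = −(0.0592/3)·log(0.00668/0.669) = +0.039 V.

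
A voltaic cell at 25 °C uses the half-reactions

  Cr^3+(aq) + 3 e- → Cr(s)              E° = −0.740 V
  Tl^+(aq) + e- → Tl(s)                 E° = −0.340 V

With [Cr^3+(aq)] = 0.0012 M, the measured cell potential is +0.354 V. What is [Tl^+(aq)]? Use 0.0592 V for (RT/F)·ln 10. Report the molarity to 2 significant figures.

0.018 M

Tl⁺/Tl is the cathode (higher E°); E°cell = −0.340 − (−0.740) = +0.400 V with n = 3.
Since E = E° − (0.0592/n)·log Q, log Q = n(E° − E)/0.0592 = 2.331.
The balanced reaction is 3 Tl^+(aq) + Cr(s) → 3 Tl(s) + Cr^3+(aq), so Q = [Cr^3+(aq)] / [Tl^+(aq)]^3.
Substituting the known concentrations and solving, log [Tl^+(aq)] = −1.751 and [Tl^+(aq)] = 0.018 M.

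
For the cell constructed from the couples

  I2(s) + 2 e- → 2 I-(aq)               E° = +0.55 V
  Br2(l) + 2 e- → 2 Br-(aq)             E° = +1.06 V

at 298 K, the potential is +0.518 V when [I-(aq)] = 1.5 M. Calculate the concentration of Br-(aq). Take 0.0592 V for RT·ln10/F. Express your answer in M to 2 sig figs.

1.1 M

With Br₂/Br⁻ at the cathode and I₂/I⁻ at the anode, E°cell = +1.06 − (+0.55) = +0.51 V (n = 2).
Rearranging E = E° − (0.0592/n)·log Q gives log Q = 2(+0.51 − (+0.518))/0.0592 = −0.270.
The balanced reaction is Br2(l) + 2 I-(aq) → 2 Br-(aq) + I2(s), so Q = [Br-(aq)]^2 / [I-(aq)]^2.
Isolating [Br-(aq)] in Q = 10^{−0.270} yields log [Br-(aq)] = 0.041, i.e. 1.1 M.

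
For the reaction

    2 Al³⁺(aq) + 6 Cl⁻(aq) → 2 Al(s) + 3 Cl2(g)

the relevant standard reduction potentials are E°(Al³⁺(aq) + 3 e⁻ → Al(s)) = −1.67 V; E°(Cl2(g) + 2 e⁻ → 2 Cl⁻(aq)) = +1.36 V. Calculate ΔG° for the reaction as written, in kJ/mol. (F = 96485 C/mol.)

In the reaction as written Al³⁺(aq) is reduced, so the Al³⁺/Al couple is the cathode and Cl₂/Cl⁻ is the anode.
E°cell = −1.67 − (+1.36) = −3.03 V; balancing electrons gives n = 6.
ΔG° = −nFE°cell = −(6)(96485)(−3.03) J/mol = +1754 kJ/mol.

+1754 kJ/mol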